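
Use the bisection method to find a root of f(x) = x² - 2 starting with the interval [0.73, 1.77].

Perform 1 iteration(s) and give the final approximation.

f(x) = x² - 2
Initial interval: [0.73, 1.77]

Iteration 1:
  c_1 = (0.730000 + 1.770000)/2 = 1.250000
  f(c_1) = f(1.250000) = -0.437500
  f(a) × f(c) ≥ 0, new interval: [1.250000, 1.770000]

After 1 iteration(s), the approximation is c_1 = 1.250000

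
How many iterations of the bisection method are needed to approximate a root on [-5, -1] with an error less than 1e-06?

We need (b-a)/2^n ≤ 1e-06
(-1 - (-5))/2^n ≤ 1e-06
4/2^n ≤ 1e-06
2^n ≥ 4000000
n ≥ log₂(4000000) = 21.93
n ≥ 22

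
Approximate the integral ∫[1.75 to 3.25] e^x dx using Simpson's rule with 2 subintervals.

f(x) = e^x
a = 1.75, b = 3.25, n = 2
h = (b - a)/n = 0.750000

Simpson's rule: (h/3)[f(x₀) + 4f(x₁) + 2f(x₂) + ... + f(xₙ)]

x_0 = 1.7500, f(x_0) = 5.754603, coefficient = 1
x_1 = 2.5000, f(x_1) = 12.182494, coefficient = 4
x_2 = 3.2500, f(x_2) = 25.790340, coefficient = 1

I ≈ (0.750000/3) × 80.274918 = 20.068730
Exact value: 20.035737
Error: 0.032992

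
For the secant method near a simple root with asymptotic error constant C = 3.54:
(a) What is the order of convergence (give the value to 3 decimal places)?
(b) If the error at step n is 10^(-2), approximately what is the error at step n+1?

(a) Secant method has superlinear convergence with order φ = (1+√5)/2 ≈ 1.618.
    This means |e_{n+1}| ≈ C|e_n|^1.618.

(b) With |e_n| = 10^(-2) and C = 3.54:
    |e_{n+1}| ≈ 3.54 × (10^(-2))^1.618 = 3.54 × 10^(-3.24)

(a) ≈ 1.618 (golden ratio); (b) |e_{n+1}| ≈ 2.056e-03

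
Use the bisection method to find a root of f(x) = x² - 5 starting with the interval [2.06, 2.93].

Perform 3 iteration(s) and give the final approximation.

f(x) = x² - 5
Initial interval: [2.06, 2.93]

Iteration 1:
  c_1 = (2.060000 + 2.930000)/2 = 2.495000
  f(c_1) = f(2.495000) = 1.225025
  f(a) × f(c) < 0, new interval: [2.060000, 2.495000]
Iteration 2:
  c_2 = (2.060000 + 2.495000)/2 = 2.277500
  f(c_2) = f(2.277500) = 0.187006
  f(a) × f(c) < 0, new interval: [2.060000, 2.277500]
Iteration 3:
  c_3 = (2.060000 + 2.277500)/2 = 2.168750
  f(c_3) = f(2.168750) = -0.296523
  f(a) × f(c) ≥ 0, new interval: [2.168750, 2.277500]

After 3 iteration(s), the approximation is c_3 = 2.168750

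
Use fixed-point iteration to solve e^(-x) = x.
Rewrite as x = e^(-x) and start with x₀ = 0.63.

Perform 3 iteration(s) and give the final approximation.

Equation: e^(-x) = x
Fixed-point form: x = e^(-x)
x₀ = 0.63

x_1 = g(0.630000) = 0.532592
x_2 = g(0.532592) = 0.587081
x_3 = g(0.587081) = 0.555948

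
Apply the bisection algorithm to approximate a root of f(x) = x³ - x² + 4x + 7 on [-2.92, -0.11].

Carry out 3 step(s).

f(x) = x³ - x² + 4x + 7
Initial interval: [-2.92, -0.11]

Iteration 1:
  c_1 = (-2.920000 + (-0.110000))/2 = -1.515000
  f(c_1) = f(-1.515000) = -4.832491
  f(a) × f(c) ≥ 0, new interval: [-1.515000, -0.110000]
Iteration 2:
  c_2 = (-1.515000 + (-0.110000))/2 = -0.812500
  f(c_2) = f(-0.812500) = 2.553467
  f(a) × f(c) < 0, new interval: [-1.515000, -0.812500]
Iteration 3:
  c_3 = (-1.515000 + (-0.812500))/2 = -1.163750
  f(c_3) = f(-1.163750) = -0.585397
  f(a) × f(c) ≥ 0, new interval: [-1.163750, -0.812500]

After 3 iteration(s), the approximation is c_3 = -1.163750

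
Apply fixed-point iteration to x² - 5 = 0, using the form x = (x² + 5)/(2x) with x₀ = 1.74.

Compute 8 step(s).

Equation: x² - 5 = 0
Fixed-point form: x = (x² + 5)/(2x)
x₀ = 1.74

x_1 = g(1.740000) = 2.306782
x_2 = g(2.306782) = 2.237152
x_3 = g(2.237152) = 2.236068
x_4 = g(2.236068) = 2.236068
x_5 = g(2.236068) = 2.236068
x_6 = g(2.236068) = 2.236068
x_7 = g(2.236068) = 2.236068
x_8 = g(2.236068) = 2.236068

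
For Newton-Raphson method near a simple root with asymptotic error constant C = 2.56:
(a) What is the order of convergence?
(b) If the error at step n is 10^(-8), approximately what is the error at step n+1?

(a) Newton-Raphson has quadratic (order 2) convergence near simple roots.
    This means |e_{n+1}| ≈ C|e_n|².

(b) With |e_n| = 10^(-8) and C = 2.56:
    |e_{n+1}| ≈ 2.56 × (10^(-8))² = 2.56 × 10^(-16)

(a) 2 (quadratic); (b) |e_{n+1}| ≈ 2.560e-16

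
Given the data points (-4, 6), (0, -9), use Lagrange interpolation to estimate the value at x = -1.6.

Lagrange interpolation formula:
P(x) = Σ yᵢ × Lᵢ(x)
where Lᵢ(x) = Π_{j≠i} (x - xⱼ)/(xᵢ - xⱼ)

L_0(-1.6) = (-1.6 - 0)/(-4 - 0) = 0.400000
L_1(-1.6) = (-1.6 - (-4))/(0 - (-4)) = 0.600000

P(-1.6) = 6×L_0(-1.6) + (-9)×L_1(-1.6)
P(-1.6) = -3.000000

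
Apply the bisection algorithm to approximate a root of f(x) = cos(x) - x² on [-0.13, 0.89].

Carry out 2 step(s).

f(x) = cos(x) - x²
Initial interval: [-0.13, 0.89]

Iteration 1:
  c_1 = (-0.130000 + 0.890000)/2 = 0.380000
  f(c_1) = f(0.380000) = 0.784265
  f(a) × f(c) ≥ 0, new interval: [0.380000, 0.890000]
Iteration 2:
  c_2 = (0.380000 + 0.890000)/2 = 0.635000
  f(c_2) = f(0.635000) = 0.401847
  f(a) × f(c) ≥ 0, new interval: [0.635000, 0.890000]

After 2 iteration(s), the approximation is c_2 = 0.635000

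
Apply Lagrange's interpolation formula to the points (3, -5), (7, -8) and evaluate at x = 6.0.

Lagrange interpolation formula:
P(x) = Σ yᵢ × Lᵢ(x)
where Lᵢ(x) = Π_{j≠i} (x - xⱼ)/(xᵢ - xⱼ)

L_0(6.0) = (6.0 - 7)/(3 - 7) = 0.250000
L_1(6.0) = (6.0 - 3)/(7 - 3) = 0.750000

P(6.0) = (-5)×L_0(6.0) + (-8)×L_1(6.0)
P(6.0) = -7.250000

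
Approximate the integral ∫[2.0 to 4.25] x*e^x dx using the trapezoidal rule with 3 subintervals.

f(x) = x*e^x
a = 2.0, b = 4.25, n = 3
h = (b - a)/n = 0.750000

Trapezoidal rule: (h/2)[f(x₀) + 2f(x₁) + 2f(x₂) + ... + f(xₙ)]

x_0 = 2.0000, f(x_0) = 14.778112, coefficient = 1
x_1 = 2.7500, f(x_1) = 43.017238, coefficient = 2
x_2 = 3.5000, f(x_2) = 115.904082, coefficient = 2
x_3 = 4.2500, f(x_3) = 297.948002, coefficient = 1

I ≈ (0.750000/2) × 630.568754 = 236.463283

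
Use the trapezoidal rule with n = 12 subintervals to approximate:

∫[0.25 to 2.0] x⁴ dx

f(x) = x⁴
a = 0.25, b = 2.0, n = 12
h = (b - a)/n = 0.145833

Trapezoidal rule: (h/2)[f(x₀) + 2f(x₁) + 2f(x₂) + ... + f(xₙ)]

x_0 = 0.2500, f(x_0) = 0.003906, coefficient = 1
x_1 = 0.3958, f(x_1) = 0.024550, coefficient = 2
x_2 = 0.5417, f(x_2) = 0.086085, coefficient = 2
x_3 = 0.6875, f(x_3) = 0.223404, coefficient = 2
x_4 = 0.8333, f(x_4) = 0.482253, coefficient = 2
x_5 = 0.9792, f(x_5) = 0.919235, coefficient = 2
x_6 = 1.1250, f(x_6) = 1.601807, coefficient = 2
x_7 = 1.2708, f(x_7) = 2.608281, coefficient = 2
x_8 = 1.4167, f(x_8) = 4.027826, coefficient = 2
x_9 = 1.5625, f(x_9) = 5.960464, coefficient = 2
x_10 = 1.7083, f(x_10) = 8.517075, coefficient = 2
x_11 = 1.8542, f(x_11) = 11.819390, coefficient = 2
x_12 = 2.0000, f(x_12) = 16.000000, coefficient = 1

I ≈ (0.145833/2) × 88.544647 = 6.456380
Exact value: 6.399805
Error: 0.056576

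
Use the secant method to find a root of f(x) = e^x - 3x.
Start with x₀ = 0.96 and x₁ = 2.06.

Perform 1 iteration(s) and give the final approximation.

f(x) = e^x - 3x
x₀ = 0.96, x₁ = 2.06

Secant formula: x_{n+1} = x_n - f(x_n)(x_n - x_{n-1})/(f(x_n) - f(x_{n-1}))

Iteration 1:
  f(0.960000) = -0.268304
  f(2.060000) = 1.665970
  x_2 = 2.060000 - 1.665970×(2.060000 - 0.960000)/(1.665970 - (-0.268304))
       = 1.112581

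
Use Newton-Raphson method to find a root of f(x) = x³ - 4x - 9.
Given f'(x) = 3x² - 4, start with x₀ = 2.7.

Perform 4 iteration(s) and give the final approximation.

f(x) = x³ - 4x - 9
f'(x) = 3x² - 4
x₀ = 2.7

Newton-Raphson formula: x_{n+1} = x_n - f(x_n)/f'(x_n)

Iteration 1:
  f(2.700000) = -0.117000
  f'(2.700000) = 17.870000
  x_1 = 2.700000 - (-0.117000)/17.870000 = 2.706547
Iteration 2:
  f(2.706547) = 0.000348
  f'(2.706547) = 17.976195
  x_2 = 2.706547 - 0.000348/17.976195 = 2.706528
Iteration 3:
  f(2.706528) = 0.000000
  f'(2.706528) = 17.975881
  x_3 = 2.706528 - 0.000000/17.975881 = 2.706528
Iteration 4:
  f(2.706528) = 0.000000
  f'(2.706528) = 17.975881
  x_4 = 2.706528 - 0.000000/17.975881 = 2.706528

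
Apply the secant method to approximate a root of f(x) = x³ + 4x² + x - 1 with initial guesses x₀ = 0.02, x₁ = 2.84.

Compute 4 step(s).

f(x) = x³ + 4x² + x - 1
x₀ = 0.02, x₁ = 2.84

Secant formula: x_{n+1} = x_n - f(x_n)(x_n - x_{n-1})/(f(x_n) - f(x_{n-1}))

Iteration 1:
  f(0.020000) = -0.978392
  f(2.840000) = 57.008704
  x_2 = 2.840000 - 57.008704×(2.840000 - 0.020000)/(57.008704 - (-0.978392))
       = 0.067581
Iteration 2:
  f(2.840000) = 57.008704
  f(0.067581) = -0.913842
  x_3 = 0.067581 - (-0.913842)×(0.067581 - 2.840000)/(-0.913842 - 57.008704)
       = 0.111321
Iteration 3:
  f(0.067581) = -0.913842
  f(0.111321) = -0.837730
  x_4 = 0.111321 - (-0.837730)×(0.111321 - 0.067581)/(-0.837730 - (-0.913842))
       = 0.592750
Iteration 4:
  f(0.111321) = -0.837730
  f(0.592750) = 1.206426
  x_5 = 0.592750 - 1.206426×(0.592750 - 0.111321)/(1.206426 - (-0.837730))
       = 0.308619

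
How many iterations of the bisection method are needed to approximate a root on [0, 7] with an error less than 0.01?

We need (b-a)/2^n ≤ 0.01
(7 - 0)/2^n ≤ 0.01
7/2^n ≤ 0.01
2^n ≥ 700
n ≥ log₂(700) = 9.45
n ≥ 10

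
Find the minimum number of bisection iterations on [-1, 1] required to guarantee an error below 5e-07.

We need (b-a)/2^n ≤ 5e-07
(1 - (-1))/2^n ≤ 5e-07
2/2^n ≤ 5e-07
2^n ≥ 4000000
n ≥ log₂(4000000) = 21.93
n ≥ 22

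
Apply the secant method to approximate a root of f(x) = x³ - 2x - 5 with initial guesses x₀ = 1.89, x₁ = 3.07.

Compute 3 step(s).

f(x) = x³ - 2x - 5
x₀ = 1.89, x₁ = 3.07

Secant formula: x_{n+1} = x_n - f(x_n)(x_n - x_{n-1})/(f(x_n) - f(x_{n-1}))

Iteration 1:
  f(1.890000) = -2.028731
  f(3.070000) = 17.794443
  x_2 = 3.070000 - 17.794443×(3.070000 - 1.890000)/(17.794443 - (-2.028731))
       = 2.010763
Iteration 2:
  f(3.070000) = 17.794443
  f(2.010763) = -0.891675
  x_3 = 2.010763 - (-0.891675)×(2.010763 - 3.070000)/(-0.891675 - 17.794443)
       = 2.061308
Iteration 3:
  f(2.010763) = -0.891675
  f(2.061308) = -0.364136
  x_4 = 2.061308 - (-0.364136)×(2.061308 - 2.010763)/(-0.364136 - (-0.891675))
       = 2.096197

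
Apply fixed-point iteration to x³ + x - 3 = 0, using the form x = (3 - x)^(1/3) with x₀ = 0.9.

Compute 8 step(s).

Equation: x³ + x - 3 = 0
Fixed-point form: x = (3 - x)^(1/3)
x₀ = 0.9

x_1 = g(0.900000) = 1.280579
x_2 = g(1.280579) = 1.198011
x_3 = g(1.198011) = 1.216888
x_4 = g(1.216888) = 1.212624
x_5 = g(1.212624) = 1.213590
x_6 = g(1.213590) = 1.213371
x_7 = g(1.213371) = 1.213421
x_8 = g(1.213421) = 1.213410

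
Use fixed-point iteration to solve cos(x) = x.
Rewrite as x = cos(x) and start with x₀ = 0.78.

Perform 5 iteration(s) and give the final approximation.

Equation: cos(x) = x
Fixed-point form: x = cos(x)
x₀ = 0.78

x_1 = g(0.780000) = 0.710914
x_2 = g(0.710914) = 0.757766
x_3 = g(0.757766) = 0.726373
x_4 = g(0.726373) = 0.747588
x_5 = g(0.747588) = 0.733331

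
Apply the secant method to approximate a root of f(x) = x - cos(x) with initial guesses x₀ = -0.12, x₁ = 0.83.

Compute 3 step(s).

f(x) = x - cos(x)
x₀ = -0.12, x₁ = 0.83

Secant formula: x_{n+1} = x_n - f(x_n)(x_n - x_{n-1})/(f(x_n) - f(x_{n-1}))

Iteration 1:
  f(-0.120000) = -1.112809
  f(0.830000) = 0.155124
  x_2 = 0.830000 - 0.155124×(0.830000 - (-0.120000))/(0.155124 - (-1.112809))
       = 0.713773
Iteration 2:
  f(0.830000) = 0.155124
  f(0.713773) = -0.042124
  x_3 = 0.713773 - (-0.042124)×(0.713773 - 0.830000)/(-0.042124 - 0.155124)
       = 0.738594
Iteration 3:
  f(0.713773) = -0.042124
  f(0.738594) = -0.000821
  x_4 = 0.738594 - (-0.000821)×(0.738594 - 0.713773)/(-0.000821 - (-0.042124))
       = 0.739088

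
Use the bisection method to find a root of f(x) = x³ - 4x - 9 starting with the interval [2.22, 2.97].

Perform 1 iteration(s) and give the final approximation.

f(x) = x³ - 4x - 9
Initial interval: [2.22, 2.97]

Iteration 1:
  c_1 = (2.220000 + 2.970000)/2 = 2.595000
  f(c_1) = f(2.595000) = -1.905205
  f(a) × f(c) ≥ 0, new interval: [2.595000, 2.970000]

After 1 iteration(s), the approximation is c_1 = 2.595000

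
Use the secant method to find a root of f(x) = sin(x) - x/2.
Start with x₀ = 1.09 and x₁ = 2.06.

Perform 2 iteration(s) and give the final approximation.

f(x) = sin(x) - x/2
x₀ = 1.09, x₁ = 2.06

Secant formula: x_{n+1} = x_n - f(x_n)(x_n - x_{n-1})/(f(x_n) - f(x_{n-1}))

Iteration 1:
  f(1.090000) = 0.341627
  f(2.060000) = -0.147293
  x_2 = 2.060000 - (-0.147293)×(2.060000 - 1.090000)/(-0.147293 - 0.341627)
       = 1.767776
Iteration 2:
  f(2.060000) = -0.147293
  f(1.767776) = 0.096774
  x_3 = 1.767776 - 0.096774×(1.767776 - 2.060000)/(0.096774 - (-0.147293))
       = 1.883645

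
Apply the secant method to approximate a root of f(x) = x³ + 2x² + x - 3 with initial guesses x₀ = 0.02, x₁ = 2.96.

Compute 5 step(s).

f(x) = x³ + 2x² + x - 3
x₀ = 0.02, x₁ = 2.96

Secant formula: x_{n+1} = x_n - f(x_n)(x_n - x_{n-1})/(f(x_n) - f(x_{n-1}))

Iteration 1:
  f(0.020000) = -2.979192
  f(2.960000) = 43.417536
  x_2 = 2.960000 - 43.417536×(2.960000 - 0.020000)/(43.417536 - (-2.979192))
       = 0.208781
Iteration 2:
  f(2.960000) = 43.417536
  f(0.208781) = -2.694939
  x_3 = 0.208781 - (-2.694939)×(0.208781 - 2.960000)/(-2.694939 - 43.417536)
       = 0.369570
Iteration 3:
  f(0.208781) = -2.694939
  f(0.369570) = -2.306790
  x_4 = 0.369570 - (-2.306790)×(0.369570 - 0.208781)/(-2.306790 - (-2.694939))
       = 1.325145
Iteration 4:
  f(0.369570) = -2.306790
  f(1.325145) = 4.164133
  x_5 = 1.325145 - 4.164133×(1.325145 - 0.369570)/(4.164133 - (-2.306790))
       = 0.710219
Iteration 5:
  f(1.325145) = 4.164133
  f(0.710219) = -0.922719
  x_6 = 0.710219 - (-0.922719)×(0.710219 - 1.325145)/(-0.922719 - 4.164133)
       = 0.821762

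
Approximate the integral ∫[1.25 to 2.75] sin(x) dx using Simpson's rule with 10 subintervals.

f(x) = sin(x)
a = 1.25, b = 2.75, n = 10
h = (b - a)/n = 0.150000

Simpson's rule: (h/3)[f(x₀) + 4f(x₁) + 2f(x₂) + ... + f(xₙ)]

x_0 = 1.2500, f(x_0) = 0.948985, coefficient = 1
x_1 = 1.4000, f(x_1) = 0.985450, coefficient = 4
x_2 = 1.5500, f(x_2) = 0.999784, coefficient = 2
x_3 = 1.7000, f(x_3) = 0.991665, coefficient = 4
x_4 = 1.8500, f(x_4) = 0.961275, coefficient = 2
x_5 = 2.0000, f(x_5) = 0.909297, coefficient = 4
x_6 = 2.1500, f(x_6) = 0.836899, coefficient = 2
x_7 = 2.3000, f(x_7) = 0.745705, coefficient = 4
x_8 = 2.4500, f(x_8) = 0.637765, coefficient = 2
x_9 = 2.6000, f(x_9) = 0.515501, coefficient = 4
x_10 = 2.7500, f(x_10) = 0.381661, coefficient = 1

I ≈ (0.150000/3) × 24.792565 = 1.239628
Exact value: 1.239625
Error: 0.000003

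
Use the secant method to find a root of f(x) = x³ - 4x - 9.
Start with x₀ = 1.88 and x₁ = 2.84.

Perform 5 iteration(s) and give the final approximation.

f(x) = x³ - 4x - 9
x₀ = 1.88, x₁ = 2.84

Secant formula: x_{n+1} = x_n - f(x_n)(x_n - x_{n-1})/(f(x_n) - f(x_{n-1}))

Iteration 1:
  f(1.880000) = -9.875328
  f(2.840000) = 2.546304
  x_2 = 2.840000 - 2.546304×(2.840000 - 1.880000)/(2.546304 - (-9.875328))
       = 2.643210
Iteration 2:
  f(2.840000) = 2.546304
  f(2.643210) = -1.105896
  x_3 = 2.643210 - (-1.105896)×(2.643210 - 2.840000)/(-1.105896 - 2.546304)
       = 2.702799
Iteration 3:
  f(2.643210) = -1.105896
  f(2.702799) = -0.066926
  x_4 = 2.702799 - (-0.066926)×(2.702799 - 2.643210)/(-0.066926 - (-1.105896))
       = 2.706637
Iteration 4:
  f(2.702799) = -0.066926
  f(2.706637) = 0.001960
  x_5 = 2.706637 - 0.001960×(2.706637 - 2.702799)/(0.001960 - (-0.066926))
       = 2.706528
Iteration 5:
  f(2.706637) = 0.001960
  f(2.706528) = -0.000003
  x_6 = 2.706528 - (-0.000003)×(2.706528 - 2.706637)/(-0.000003 - 0.001960)
       = 2.706528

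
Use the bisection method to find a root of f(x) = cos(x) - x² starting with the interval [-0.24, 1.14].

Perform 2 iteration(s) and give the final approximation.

f(x) = cos(x) - x²
Initial interval: [-0.24, 1.14]

Iteration 1:
  c_1 = (-0.240000 + 1.140000)/2 = 0.450000
  f(c_1) = f(0.450000) = 0.697947
  f(a) × f(c) ≥ 0, new interval: [0.450000, 1.140000]
Iteration 2:
  c_2 = (0.450000 + 1.140000)/2 = 0.795000
  f(c_2) = f(0.795000) = 0.068260
  f(a) × f(c) ≥ 0, new interval: [0.795000, 1.140000]

After 2 iteration(s), the approximation is c_2 = 0.795000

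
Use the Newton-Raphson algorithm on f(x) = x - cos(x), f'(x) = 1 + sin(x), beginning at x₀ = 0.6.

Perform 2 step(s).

f(x) = x - cos(x)
f'(x) = 1 + sin(x)
x₀ = 0.6

Newton-Raphson formula: x_{n+1} = x_n - f(x_n)/f'(x_n)

Iteration 1:
  f(0.600000) = -0.225336
  f'(0.600000) = 1.564642
  x_1 = 0.600000 - (-0.225336)/1.564642 = 0.744017
Iteration 2:
  f(0.744017) = 0.008264
  f'(0.744017) = 1.677249
  x_2 = 0.744017 - 0.008264/1.677249 = 0.739090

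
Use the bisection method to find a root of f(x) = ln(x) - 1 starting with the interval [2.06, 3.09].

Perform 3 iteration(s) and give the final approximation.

f(x) = ln(x) - 1
Initial interval: [2.06, 3.09]

Iteration 1:
  c_1 = (2.060000 + 3.090000)/2 = 2.575000
  f(c_1) = f(2.575000) = -0.054150
  f(a) × f(c) ≥ 0, new interval: [2.575000, 3.090000]
Iteration 2:
  c_2 = (2.575000 + 3.090000)/2 = 2.832500
  f(c_2) = f(2.832500) = 0.041160
  f(a) × f(c) < 0, new interval: [2.575000, 2.832500]
Iteration 3:
  c_3 = (2.575000 + 2.832500)/2 = 2.703750
  f(c_3) = f(2.703750) = -0.005360
  f(a) × f(c) ≥ 0, new interval: [2.703750, 2.832500]

After 3 iteration(s), the approximation is c_3 = 2.703750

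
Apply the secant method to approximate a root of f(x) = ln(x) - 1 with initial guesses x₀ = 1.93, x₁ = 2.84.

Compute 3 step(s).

f(x) = ln(x) - 1
x₀ = 1.93, x₁ = 2.84

Secant formula: x_{n+1} = x_n - f(x_n)(x_n - x_{n-1})/(f(x_n) - f(x_{n-1}))

Iteration 1:
  f(1.930000) = -0.342480
  f(2.840000) = 0.043804
  x_2 = 2.840000 - 0.043804×(2.840000 - 1.930000)/(0.043804 - (-0.342480))
       = 2.736807
Iteration 2:
  f(2.840000) = 0.043804
  f(2.736807) = 0.006792
  x_3 = 2.736807 - 0.006792×(2.736807 - 2.840000)/(0.006792 - 0.043804)
       = 2.717871
Iteration 3:
  f(2.736807) = 0.006792
  f(2.717871) = -0.000151
  x_4 = 2.717871 - (-0.000151)×(2.717871 - 2.736807)/(-0.000151 - 0.006792)
       = 2.718283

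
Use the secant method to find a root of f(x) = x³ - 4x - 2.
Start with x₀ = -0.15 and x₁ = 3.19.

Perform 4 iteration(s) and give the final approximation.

f(x) = x³ - 4x - 2
x₀ = -0.15, x₁ = 3.19

Secant formula: x_{n+1} = x_n - f(x_n)(x_n - x_{n-1})/(f(x_n) - f(x_{n-1}))

Iteration 1:
  f(-0.150000) = -1.403375
  f(3.190000) = 17.701759
  x_2 = 3.190000 - 17.701759×(3.190000 - (-0.150000))/(17.701759 - (-1.403375))
       = 0.095341
Iteration 2:
  f(3.190000) = 17.701759
  f(0.095341) = -2.380497
  x_3 = 0.095341 - (-2.380497)×(0.095341 - 3.190000)/(-2.380497 - 17.701759)
       = 0.462174
Iteration 3:
  f(0.095341) = -2.380497
  f(0.462174) = -3.749972
  x_4 = 0.462174 - (-3.749972)×(0.462174 - 0.095341)/(-3.749972 - (-2.380497))
       = -0.542308
Iteration 4:
  f(0.462174) = -3.749972
  f(-0.542308) = 0.009740
  x_5 = -0.542308 - 0.009740×(-0.542308 - 0.462174)/(0.009740 - (-3.749972))
       = -0.539706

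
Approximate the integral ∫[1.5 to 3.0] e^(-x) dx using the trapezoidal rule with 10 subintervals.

f(x) = e^(-x)
a = 1.5, b = 3.0, n = 10
h = (b - a)/n = 0.150000

Trapezoidal rule: (h/2)[f(x₀) + 2f(x₁) + 2f(x₂) + ... + f(xₙ)]

x_0 = 1.5000, f(x_0) = 0.223130, coefficient = 1
x_1 = 1.6500, f(x_1) = 0.192050, coefficient = 2
x_2 = 1.8000, f(x_2) = 0.165299, coefficient = 2
x_3 = 1.9500, f(x_3) = 0.142274, coefficient = 2
x_4 = 2.1000, f(x_4) = 0.122456, coefficient = 2
x_5 = 2.2500, f(x_5) = 0.105399, coefficient = 2
x_6 = 2.4000, f(x_6) = 0.090718, coefficient = 2
x_7 = 2.5500, f(x_7) = 0.078082, coefficient = 2
x_8 = 2.7000, f(x_8) = 0.067206, coefficient = 2
x_9 = 2.8500, f(x_9) = 0.057844, coefficient = 2
x_10 = 3.0000, f(x_10) = 0.049787, coefficient = 1

I ≈ (0.150000/2) × 2.315573 = 0.173668
Exact value: 0.173343
Error: 0.000325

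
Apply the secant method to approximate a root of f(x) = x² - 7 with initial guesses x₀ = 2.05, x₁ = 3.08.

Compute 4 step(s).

f(x) = x² - 7
x₀ = 2.05, x₁ = 3.08

Secant formula: x_{n+1} = x_n - f(x_n)(x_n - x_{n-1})/(f(x_n) - f(x_{n-1}))

Iteration 1:
  f(2.050000) = -2.797500
  f(3.080000) = 2.486400
  x_2 = 3.080000 - 2.486400×(3.080000 - 2.050000)/(2.486400 - (-2.797500))
       = 2.595322
Iteration 2:
  f(3.080000) = 2.486400
  f(2.595322) = -0.264306
  x_3 = 2.595322 - (-0.264306)×(2.595322 - 3.080000)/(-0.264306 - 2.486400)
       = 2.641893
Iteration 3:
  f(2.595322) = -0.264306
  f(2.641893) = -0.020403
  x_4 = 2.641893 - (-0.020403)×(2.641893 - 2.595322)/(-0.020403 - (-0.264306))
       = 2.645788
Iteration 4:
  f(2.641893) = -0.020403
  f(2.645788) = 0.000197
  x_5 = 2.645788 - 0.000197×(2.645788 - 2.641893)/(0.000197 - (-0.020403))
       = 2.645751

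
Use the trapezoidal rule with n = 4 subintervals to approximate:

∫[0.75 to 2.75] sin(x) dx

f(x) = sin(x)
a = 0.75, b = 2.75, n = 4
h = (b - a)/n = 0.500000

Trapezoidal rule: (h/2)[f(x₀) + 2f(x₁) + 2f(x₂) + ... + f(xₙ)]

x_0 = 0.7500, f(x_0) = 0.681639, coefficient = 1
x_1 = 1.2500, f(x_1) = 0.948985, coefficient = 2
x_2 = 1.7500, f(x_2) = 0.983986, coefficient = 2
x_3 = 2.2500, f(x_3) = 0.778073, coefficient = 2
x_4 = 2.7500, f(x_4) = 0.381661, coefficient = 1

I ≈ (0.500000/2) × 6.485387 = 1.621347
Exact value: 1.655991
Error: 0.034644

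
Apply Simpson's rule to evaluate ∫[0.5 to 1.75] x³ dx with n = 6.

f(x) = x³
a = 0.5, b = 1.75, n = 6
h = (b - a)/n = 0.208333

Simpson's rule: (h/3)[f(x₀) + 4f(x₁) + 2f(x₂) + ... + f(xₙ)]

x_0 = 0.5000, f(x_0) = 0.125000, coefficient = 1
x_1 = 0.7083, f(x_1) = 0.355396, coefficient = 4
x_2 = 0.9167, f(x_2) = 0.770255, coefficient = 2
x_3 = 1.1250, f(x_3) = 1.423828, coefficient = 4
x_4 = 1.3333, f(x_4) = 2.370370, coefficient = 2
x_5 = 1.5417, f(x_5) = 3.664135, coefficient = 4
x_6 = 1.7500, f(x_6) = 5.359375, coefficient = 1

I ≈ (0.208333/3) × 33.539063 = 2.329102
Exact value: 2.329102
Error: 0.000000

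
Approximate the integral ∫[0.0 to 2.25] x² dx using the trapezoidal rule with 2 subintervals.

f(x) = x²
a = 0.0, b = 2.25, n = 2
h = (b - a)/n = 1.125000

Trapezoidal rule: (h/2)[f(x₀) + 2f(x₁) + 2f(x₂) + ... + f(xₙ)]

x_0 = 0.0000, f(x_0) = 0.000000, coefficient = 1
x_1 = 1.1250, f(x_1) = 1.265625, coefficient = 2
x_2 = 2.2500, f(x_2) = 5.062500, coefficient = 1

I ≈ (1.125000/2) × 7.593750 = 4.271484
Exact value: 3.796875
Error: 0.474609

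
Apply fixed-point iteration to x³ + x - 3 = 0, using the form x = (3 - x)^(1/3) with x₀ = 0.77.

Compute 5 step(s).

Equation: x³ + x - 3 = 0
Fixed-point form: x = (3 - x)^(1/3)
x₀ = 0.77

x_1 = g(0.770000) = 1.306477
x_2 = g(1.306477) = 1.191966
x_3 = g(1.191966) = 1.218248
x_4 = g(1.218248) = 1.212316
x_5 = g(1.212316) = 1.213660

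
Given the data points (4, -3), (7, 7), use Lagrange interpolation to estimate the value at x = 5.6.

Lagrange interpolation formula:
P(x) = Σ yᵢ × Lᵢ(x)
where Lᵢ(x) = Π_{j≠i} (x - xⱼ)/(xᵢ - xⱼ)

L_0(5.6) = (5.6 - 7)/(4 - 7) = 0.466667
L_1(5.6) = (5.6 - 4)/(7 - 4) = 0.533333

P(5.6) = (-3)×L_0(5.6) + 7×L_1(5.6)
P(5.6) = 2.333333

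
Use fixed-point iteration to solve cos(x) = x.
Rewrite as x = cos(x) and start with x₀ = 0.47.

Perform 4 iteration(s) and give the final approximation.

Equation: cos(x) = x
Fixed-point form: x = cos(x)
x₀ = 0.47

x_1 = g(0.470000) = 0.891568
x_2 = g(0.891568) = 0.628193
x_3 = g(0.628193) = 0.809091
x_4 = g(0.809091) = 0.690157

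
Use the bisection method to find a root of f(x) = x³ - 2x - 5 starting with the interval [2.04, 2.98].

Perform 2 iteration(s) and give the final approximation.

f(x) = x³ - 2x - 5
Initial interval: [2.04, 2.98]

Iteration 1:
  c_1 = (2.040000 + 2.980000)/2 = 2.510000
  f(c_1) = f(2.510000) = 5.793251
  f(a) × f(c) < 0, new interval: [2.040000, 2.510000]
Iteration 2:
  c_2 = (2.040000 + 2.510000)/2 = 2.275000
  f(c_2) = f(2.275000) = 2.224547
  f(a) × f(c) < 0, new interval: [2.040000, 2.275000]

After 2 iteration(s), the approximation is c_2 = 2.275000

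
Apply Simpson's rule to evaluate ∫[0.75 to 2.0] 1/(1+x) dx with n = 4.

f(x) = 1/(1+x)
a = 0.75, b = 2.0, n = 4
h = (b - a)/n = 0.312500

Simpson's rule: (h/3)[f(x₀) + 4f(x₁) + 2f(x₂) + ... + f(xₙ)]

x_0 = 0.7500, f(x_0) = 0.571429, coefficient = 1
x_1 = 1.0625, f(x_1) = 0.484848, coefficient = 4
x_2 = 1.3750, f(x_2) = 0.421053, coefficient = 2
x_3 = 1.6875, f(x_3) = 0.372093, coefficient = 4
x_4 = 2.0000, f(x_4) = 0.333333, coefficient = 1

I ≈ (0.312500/3) × 5.174633 = 0.539024
Exact value: 0.538997
Error: 0.000028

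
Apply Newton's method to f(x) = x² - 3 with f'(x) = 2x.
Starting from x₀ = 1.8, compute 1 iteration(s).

f(x) = x² - 3
f'(x) = 2x
x₀ = 1.8

Newton-Raphson formula: x_{n+1} = x_n - f(x_n)/f'(x_n)

Iteration 1:
  f(1.800000) = 0.240000
  f'(1.800000) = 3.600000
  x_1 = 1.800000 - 0.240000/3.600000 = 1.733333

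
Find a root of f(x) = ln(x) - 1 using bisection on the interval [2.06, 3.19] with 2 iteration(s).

f(x) = ln(x) - 1
Initial interval: [2.06, 3.19]

Iteration 1:
  c_1 = (2.060000 + 3.190000)/2 = 2.625000
  f(c_1) = f(2.625000) = -0.034919
  f(a) × f(c) ≥ 0, new interval: [2.625000, 3.190000]
Iteration 2:
  c_2 = (2.625000 + 3.190000)/2 = 2.907500
  f(c_2) = f(2.907500) = 0.067294
  f(a) × f(c) < 0, new interval: [2.625000, 2.907500]

After 2 iteration(s), the approximation is c_2 = 2.907500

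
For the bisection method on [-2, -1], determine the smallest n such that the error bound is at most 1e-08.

We need (b-a)/2^n ≤ 1e-08
(-1 - (-2))/2^n ≤ 1e-08
1/2^n ≤ 1e-08
2^n ≥ 100000000
n ≥ log₂(100000000) = 26.58
n ≥ 27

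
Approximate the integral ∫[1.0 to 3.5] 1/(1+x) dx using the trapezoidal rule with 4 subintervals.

f(x) = 1/(1+x)
a = 1.0, b = 3.5, n = 4
h = (b - a)/n = 0.625000

Trapezoidal rule: (h/2)[f(x₀) + 2f(x₁) + 2f(x₂) + ... + f(xₙ)]

x_0 = 1.0000, f(x_0) = 0.500000, coefficient = 1
x_1 = 1.6250, f(x_1) = 0.380952, coefficient = 2
x_2 = 2.2500, f(x_2) = 0.307692, coefficient = 2
x_3 = 2.8750, f(x_3) = 0.258065, coefficient = 2
x_4 = 3.5000, f(x_4) = 0.222222, coefficient = 1

I ≈ (0.625000/2) × 2.615641 = 0.817388
Exact value: 0.810930
Error: 0.006457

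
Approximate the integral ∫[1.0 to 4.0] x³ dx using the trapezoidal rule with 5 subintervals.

f(x) = x³
a = 1.0, b = 4.0, n = 5
h = (b - a)/n = 0.600000

Trapezoidal rule: (h/2)[f(x₀) + 2f(x₁) + 2f(x₂) + ... + f(xₙ)]

x_0 = 1.0000, f(x_0) = 1.000000, coefficient = 1
x_1 = 1.6000, f(x_1) = 4.096000, coefficient = 2
x_2 = 2.2000, f(x_2) = 10.648000, coefficient = 2
x_3 = 2.8000, f(x_3) = 21.952000, coefficient = 2
x_4 = 3.4000, f(x_4) = 39.304000, coefficient = 2
x_5 = 4.0000, f(x_5) = 64.000000, coefficient = 1

I ≈ (0.600000/2) × 217.000000 = 65.100000
Exact value: 63.750000
Error: 1.350000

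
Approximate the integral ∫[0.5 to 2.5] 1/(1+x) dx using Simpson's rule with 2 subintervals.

f(x) = 1/(1+x)
a = 0.5, b = 2.5, n = 2
h = (b - a)/n = 1.000000

Simpson's rule: (h/3)[f(x₀) + 4f(x₁) + 2f(x₂) + ... + f(xₙ)]

x_0 = 0.5000, f(x_0) = 0.666667, coefficient = 1
x_1 = 1.5000, f(x_1) = 0.400000, coefficient = 4
x_2 = 2.5000, f(x_2) = 0.285714, coefficient = 1

I ≈ (1.000000/3) × 2.552381 = 0.850794
Exact value: 0.847298
Error: 0.003496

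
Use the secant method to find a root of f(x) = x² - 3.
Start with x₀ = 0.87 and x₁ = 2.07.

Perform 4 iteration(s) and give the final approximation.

f(x) = x² - 3
x₀ = 0.87, x₁ = 2.07

Secant formula: x_{n+1} = x_n - f(x_n)(x_n - x_{n-1})/(f(x_n) - f(x_{n-1}))

Iteration 1:
  f(0.870000) = -2.243100
  f(2.070000) = 1.284900
  x_2 = 2.070000 - 1.284900×(2.070000 - 0.870000)/(1.284900 - (-2.243100))
       = 1.632959
Iteration 2:
  f(2.070000) = 1.284900
  f(1.632959) = -0.333444
  x_3 = 1.632959 - (-0.333444)×(1.632959 - 2.070000)/(-0.333444 - 1.284900)
       = 1.723007
Iteration 3:
  f(1.632959) = -0.333444
  f(1.723007) = -0.031246
  x_4 = 1.723007 - (-0.031246)×(1.723007 - 1.632959)/(-0.031246 - (-0.333444))
       = 1.732318
Iteration 4:
  f(1.723007) = -0.031246
  f(1.732318) = 0.000925
  x_5 = 1.732318 - 0.000925×(1.732318 - 1.723007)/(0.000925 - (-0.031246))
       = 1.732050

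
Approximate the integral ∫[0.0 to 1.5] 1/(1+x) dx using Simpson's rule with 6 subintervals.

f(x) = 1/(1+x)
a = 0.0, b = 1.5, n = 6
h = (b - a)/n = 0.250000

Simpson's rule: (h/3)[f(x₀) + 4f(x₁) + 2f(x₂) + ... + f(xₙ)]

x_0 = 0.0000, f(x_0) = 1.000000, coefficient = 1
x_1 = 0.2500, f(x_1) = 0.800000, coefficient = 4
x_2 = 0.5000, f(x_2) = 0.666667, coefficient = 2
x_3 = 0.7500, f(x_3) = 0.571429, coefficient = 4
x_4 = 1.0000, f(x_4) = 0.500000, coefficient = 2
x_5 = 1.2500, f(x_5) = 0.444444, coefficient = 4
x_6 = 1.5000, f(x_6) = 0.400000, coefficient = 1

I ≈ (0.250000/3) × 10.996825 = 0.916402
Exact value: 0.916291
Error: 0.000111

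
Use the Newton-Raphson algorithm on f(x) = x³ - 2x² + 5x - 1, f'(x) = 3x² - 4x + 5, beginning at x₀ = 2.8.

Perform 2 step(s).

f(x) = x³ - 2x² + 5x - 1
f'(x) = 3x² - 4x + 5
x₀ = 2.8

Newton-Raphson formula: x_{n+1} = x_n - f(x_n)/f'(x_n)

Iteration 1:
  f(2.800000) = 19.272000
  f'(2.800000) = 17.320000
  x_1 = 2.800000 - 19.272000/17.320000 = 1.687298
Iteration 2:
  f(1.687298) = 6.546235
  f'(1.687298) = 6.791731
  x_2 = 1.687298 - 6.546235/6.791731 = 0.723444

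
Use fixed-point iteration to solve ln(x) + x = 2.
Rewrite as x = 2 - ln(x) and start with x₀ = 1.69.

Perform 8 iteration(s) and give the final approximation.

Equation: ln(x) + x = 2
Fixed-point form: x = 2 - ln(x)
x₀ = 1.69

x_1 = g(1.690000) = 1.475271
x_2 = g(1.475271) = 1.611158
x_3 = g(1.611158) = 1.523047
x_4 = g(1.523047) = 1.579287
x_5 = g(1.579287) = 1.543026
x_6 = g(1.543026) = 1.566254
x_7 = g(1.566254) = 1.551313
x_8 = g(1.551313) = 1.560898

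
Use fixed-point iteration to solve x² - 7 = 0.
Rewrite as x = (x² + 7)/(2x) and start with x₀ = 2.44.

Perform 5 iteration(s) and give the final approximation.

Equation: x² - 7 = 0
Fixed-point form: x = (x² + 7)/(2x)
x₀ = 2.44

x_1 = g(2.440000) = 2.654426
x_2 = g(2.654426) = 2.645765
x_3 = g(2.645765) = 2.645751
x_4 = g(2.645751) = 2.645751
x_5 = g(2.645751) = 2.645751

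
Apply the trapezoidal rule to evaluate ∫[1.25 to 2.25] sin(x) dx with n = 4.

f(x) = sin(x)
a = 1.25, b = 2.25, n = 4
h = (b - a)/n = 0.250000

Trapezoidal rule: (h/2)[f(x₀) + 2f(x₁) + 2f(x₂) + ... + f(xₙ)]

x_0 = 1.2500, f(x_0) = 0.948985, coefficient = 1
x_1 = 1.5000, f(x_1) = 0.997495, coefficient = 2
x_2 = 1.7500, f(x_2) = 0.983986, coefficient = 2
x_3 = 2.0000, f(x_3) = 0.909297, coefficient = 2
x_4 = 2.2500, f(x_4) = 0.778073, coefficient = 1

I ≈ (0.250000/2) × 7.508615 = 0.938577
Exact value: 0.943496
Error: 0.004919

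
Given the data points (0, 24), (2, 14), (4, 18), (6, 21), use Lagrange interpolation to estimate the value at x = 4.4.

Lagrange interpolation formula:
P(x) = Σ yᵢ × Lᵢ(x)
where Lᵢ(x) = Π_{j≠i} (x - xⱼ)/(xᵢ - xⱼ)

L_0(4.4) = (4.4 - 2)/(0 - 2) × (4.4 - 4)/(0 - 4) × (4.4 - 6)/(0 - 6) = 0.032000
L_1(4.4) = (4.4 - 0)/(2 - 0) × (4.4 - 4)/(2 - 4) × (4.4 - 6)/(2 - 6) = -0.176000
L_2(4.4) = (4.4 - 0)/(4 - 0) × (4.4 - 2)/(4 - 2) × (4.4 - 6)/(4 - 6) = 1.056000
L_3(4.4) = (4.4 - 0)/(6 - 0) × (4.4 - 2)/(6 - 2) × (4.4 - 4)/(6 - 4) = 0.088000

P(4.4) = 24×L_0(4.4) + 14×L_1(4.4) + 18×L_2(4.4) + 21×L_3(4.4)
P(4.4) = 19.160000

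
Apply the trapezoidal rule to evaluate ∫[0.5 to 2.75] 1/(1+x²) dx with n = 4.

f(x) = 1/(1+x²)
a = 0.5, b = 2.75, n = 4
h = (b - a)/n = 0.562500

Trapezoidal rule: (h/2)[f(x₀) + 2f(x₁) + 2f(x₂) + ... + f(xₙ)]

x_0 = 0.5000, f(x_0) = 0.800000, coefficient = 1
x_1 = 1.0625, f(x_1) = 0.469725, coefficient = 2
x_2 = 1.6250, f(x_2) = 0.274678, coefficient = 2
x_3 = 2.1875, f(x_3) = 0.172856, coefficient = 2
x_4 = 2.7500, f(x_4) = 0.116788, coefficient = 1

I ≈ (0.562500/2) × 2.751306 = 0.773805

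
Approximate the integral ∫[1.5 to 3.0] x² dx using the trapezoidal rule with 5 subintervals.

f(x) = x²
a = 1.5, b = 3.0, n = 5
h = (b - a)/n = 0.300000

Trapezoidal rule: (h/2)[f(x₀) + 2f(x₁) + 2f(x₂) + ... + f(xₙ)]

x_0 = 1.5000, f(x_0) = 2.250000, coefficient = 1
x_1 = 1.8000, f(x_1) = 3.240000, coefficient = 2
x_2 = 2.1000, f(x_2) = 4.410000, coefficient = 2
x_3 = 2.4000, f(x_3) = 5.760000, coefficient = 2
x_4 = 2.7000, f(x_4) = 7.290000, coefficient = 2
x_5 = 3.0000, f(x_5) = 9.000000, coefficient = 1

I ≈ (0.300000/2) × 52.650000 = 7.897500
Exact value: 7.875000
Error: 0.022500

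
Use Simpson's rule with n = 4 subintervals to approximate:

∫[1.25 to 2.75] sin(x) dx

f(x) = sin(x)
a = 1.25, b = 2.75, n = 4
h = (b - a)/n = 0.375000

Simpson's rule: (h/3)[f(x₀) + 4f(x₁) + 2f(x₂) + ... + f(xₙ)]

x_0 = 1.2500, f(x_0) = 0.948985, coefficient = 1
x_1 = 1.6250, f(x_1) = 0.998531, coefficient = 4
x_2 = 2.0000, f(x_2) = 0.909297, coefficient = 2
x_3 = 2.3750, f(x_3) = 0.693685, coefficient = 4
x_4 = 2.7500, f(x_4) = 0.381661, coefficient = 1

I ≈ (0.375000/3) × 9.918106 = 1.239763
Exact value: 1.239625
Error: 0.000139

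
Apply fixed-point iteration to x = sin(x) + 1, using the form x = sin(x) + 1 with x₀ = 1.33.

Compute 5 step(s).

Equation: x = sin(x) + 1
Fixed-point form: x = sin(x) + 1
x₀ = 1.33

x_1 = g(1.330000) = 1.971148
x_2 = g(1.971148) = 1.920924
x_3 = g(1.920924) = 1.939329
x_4 = g(1.939329) = 1.932857
x_5 = g(1.932857) = 1.935169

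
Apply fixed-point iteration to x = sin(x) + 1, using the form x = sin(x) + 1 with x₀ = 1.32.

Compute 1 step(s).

Equation: x = sin(x) + 1
Fixed-point form: x = sin(x) + 1
x₀ = 1.32

x_1 = g(1.320000) = 1.968715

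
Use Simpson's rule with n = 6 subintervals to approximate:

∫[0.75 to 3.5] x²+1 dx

f(x) = x²+1
a = 0.75, b = 3.5, n = 6
h = (b - a)/n = 0.458333

Simpson's rule: (h/3)[f(x₀) + 4f(x₁) + 2f(x₂) + ... + f(xₙ)]

x_0 = 0.7500, f(x_0) = 1.562500, coefficient = 1
x_1 = 1.2083, f(x_1) = 2.460069, coefficient = 4
x_2 = 1.6667, f(x_2) = 3.777778, coefficient = 2
x_3 = 2.1250, f(x_3) = 5.515625, coefficient = 4
x_4 = 2.5833, f(x_4) = 7.673611, coefficient = 2
x_5 = 3.0417, f(x_5) = 10.251736, coefficient = 4
x_6 = 3.5000, f(x_6) = 13.250000, coefficient = 1

I ≈ (0.458333/3) × 110.625000 = 16.901042
Exact value: 16.901042
Error: 0.000000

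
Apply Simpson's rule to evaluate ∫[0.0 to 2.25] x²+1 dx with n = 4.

f(x) = x²+1
a = 0.0, b = 2.25, n = 4
h = (b - a)/n = 0.562500

Simpson's rule: (h/3)[f(x₀) + 4f(x₁) + 2f(x₂) + ... + f(xₙ)]

x_0 = 0.0000, f(x_0) = 1.000000, coefficient = 1
x_1 = 0.5625, f(x_1) = 1.316406, coefficient = 4
x_2 = 1.1250, f(x_2) = 2.265625, coefficient = 2
x_3 = 1.6875, f(x_3) = 3.847656, coefficient = 4
x_4 = 2.2500, f(x_4) = 6.062500, coefficient = 1

I ≈ (0.562500/3) × 32.250000 = 6.046875
Exact value: 6.046875
Error: 0.000000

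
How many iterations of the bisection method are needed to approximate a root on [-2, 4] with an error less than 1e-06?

We need (b-a)/2^n ≤ 1e-06
(4 - (-2))/2^n ≤ 1e-06
6/2^n ≤ 1e-06
2^n ≥ 6000000
n ≥ log₂(6000000) = 22.52
n ≥ 23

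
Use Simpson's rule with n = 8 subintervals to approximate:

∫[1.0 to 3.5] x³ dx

f(x) = x³
a = 1.0, b = 3.5, n = 8
h = (b - a)/n = 0.312500

Simpson's rule: (h/3)[f(x₀) + 4f(x₁) + 2f(x₂) + ... + f(xₙ)]

x_0 = 1.0000, f(x_0) = 1.000000, coefficient = 1
x_1 = 1.3125, f(x_1) = 2.260986, coefficient = 4
x_2 = 1.6250, f(x_2) = 4.291016, coefficient = 2
x_3 = 1.9375, f(x_3) = 7.273193, coefficient = 4
x_4 = 2.2500, f(x_4) = 11.390625, coefficient = 2
x_5 = 2.5625, f(x_5) = 16.826416, coefficient = 4
x_6 = 2.8750, f(x_6) = 23.763672, coefficient = 2
x_7 = 3.1875, f(x_7) = 32.385498, coefficient = 4
x_8 = 3.5000, f(x_8) = 42.875000, coefficient = 1

I ≈ (0.312500/3) × 357.750000 = 37.265625
Exact value: 37.265625
Error: 0.000000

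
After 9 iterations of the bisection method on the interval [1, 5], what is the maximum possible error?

Bisection error bound: |error| ≤ (b-a)/2^n
|error| ≤ (5 - 1)/2^9 = 4/2^9
|error| ≤ 0.0078125000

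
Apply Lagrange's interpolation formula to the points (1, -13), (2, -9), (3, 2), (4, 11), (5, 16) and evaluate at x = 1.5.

Lagrange interpolation formula:
P(x) = Σ yᵢ × Lᵢ(x)
where Lᵢ(x) = Π_{j≠i} (x - xⱼ)/(xᵢ - xⱼ)

L_0(1.5) = (1.5 - 2)/(1 - 2) × (1.5 - 3)/(1 - 3) × (1.5 - 4)/(1 - 4) × (1.5 - 5)/(1 - 5) = 0.273438
L_1(1.5) = (1.5 - 1)/(2 - 1) × (1.5 - 3)/(2 - 3) × (1.5 - 4)/(2 - 4) × (1.5 - 5)/(2 - 5) = 1.093750
L_2(1.5) = (1.5 - 1)/(3 - 1) × (1.5 - 2)/(3 - 2) × (1.5 - 4)/(3 - 4) × (1.5 - 5)/(3 - 5) = -0.546875
L_3(1.5) = (1.5 - 1)/(4 - 1) × (1.5 - 2)/(4 - 2) × (1.5 - 3)/(4 - 3) × (1.5 - 5)/(4 - 5) = 0.218750
L_4(1.5) = (1.5 - 1)/(5 - 1) × (1.5 - 2)/(5 - 2) × (1.5 - 3)/(5 - 3) × (1.5 - 4)/(5 - 4) = -0.039062

P(1.5) = (-13)×L_0(1.5) + (-9)×L_1(1.5) + 2×L_2(1.5) + 11×L_3(1.5) + 16×L_4(1.5)
P(1.5) = -12.710938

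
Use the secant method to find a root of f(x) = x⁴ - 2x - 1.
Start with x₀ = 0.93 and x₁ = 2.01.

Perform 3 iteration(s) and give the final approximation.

f(x) = x⁴ - 2x - 1
x₀ = 0.93, x₁ = 2.01

Secant formula: x_{n+1} = x_n - f(x_n)(x_n - x_{n-1})/(f(x_n) - f(x_{n-1}))

Iteration 1:
  f(0.930000) = -2.111948
  f(2.010000) = 11.302408
  x_2 = 2.010000 - 11.302408×(2.010000 - 0.930000)/(11.302408 - (-2.111948))
       = 1.100035
Iteration 2:
  f(2.010000) = 11.302408
  f(1.100035) = -1.735785
  x_3 = 1.100035 - (-1.735785)×(1.100035 - 2.010000)/(-1.735785 - 11.302408)
       = 1.221179
Iteration 3:
  f(1.100035) = -1.735785
  f(1.221179) = -1.218448
  x_4 = 1.221179 - (-1.218448)×(1.221179 - 1.100035)/(-1.218448 - (-1.735785))
       = 1.506502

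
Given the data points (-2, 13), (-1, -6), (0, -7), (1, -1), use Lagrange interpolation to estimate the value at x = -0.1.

Lagrange interpolation formula:
P(x) = Σ yᵢ × Lᵢ(x)
where Lᵢ(x) = Π_{j≠i} (x - xⱼ)/(xᵢ - xⱼ)

L_0(-0.1) = (-0.1 - (-1))/(-2 - (-1)) × (-0.1 - 0)/(-2 - 0) × (-0.1 - 1)/(-2 - 1) = -0.016500
L_1(-0.1) = (-0.1 - (-2))/(-1 - (-2)) × (-0.1 - 0)/(-1 - 0) × (-0.1 - 1)/(-1 - 1) = 0.104500
L_2(-0.1) = (-0.1 - (-2))/(0 - (-2)) × (-0.1 - (-1))/(0 - (-1)) × (-0.1 - 1)/(0 - 1) = 0.940500
L_3(-0.1) = (-0.1 - (-2))/(1 - (-2)) × (-0.1 - (-1))/(1 - (-1)) × (-0.1 - 0)/(1 - 0) = -0.028500

P(-0.1) = 13×L_0(-0.1) + (-6)×L_1(-0.1) + (-7)×L_2(-0.1) + (-1)×L_3(-0.1)
P(-0.1) = -7.396500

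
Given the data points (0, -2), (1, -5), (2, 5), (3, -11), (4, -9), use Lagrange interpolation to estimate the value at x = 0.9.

Lagrange interpolation formula:
P(x) = Σ yᵢ × Lᵢ(x)
where Lᵢ(x) = Π_{j≠i} (x - xⱼ)/(xᵢ - xⱼ)

L_0(0.9) = (0.9 - 1)/(0 - 1) × (0.9 - 2)/(0 - 2) × (0.9 - 3)/(0 - 3) × (0.9 - 4)/(0 - 4) = 0.029837
L_1(0.9) = (0.9 - 0)/(1 - 0) × (0.9 - 2)/(1 - 2) × (0.9 - 3)/(1 - 3) × (0.9 - 4)/(1 - 4) = 1.074150
L_2(0.9) = (0.9 - 0)/(2 - 0) × (0.9 - 1)/(2 - 1) × (0.9 - 3)/(2 - 3) × (0.9 - 4)/(2 - 4) = -0.146475
L_3(0.9) = (0.9 - 0)/(3 - 0) × (0.9 - 1)/(3 - 1) × (0.9 - 2)/(3 - 2) × (0.9 - 4)/(3 - 4) = 0.051150
L_4(0.9) = (0.9 - 0)/(4 - 0) × (0.9 - 1)/(4 - 1) × (0.9 - 2)/(4 - 2) × (0.9 - 3)/(4 - 3) = -0.008662

P(0.9) = (-2)×L_0(0.9) + (-5)×L_1(0.9) + 5×L_2(0.9) + (-11)×L_3(0.9) + (-9)×L_4(0.9)
P(0.9) = -6.647488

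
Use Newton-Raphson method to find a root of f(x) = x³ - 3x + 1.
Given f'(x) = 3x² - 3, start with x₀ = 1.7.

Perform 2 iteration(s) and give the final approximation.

f(x) = x³ - 3x + 1
f'(x) = 3x² - 3
x₀ = 1.7

Newton-Raphson formula: x_{n+1} = x_n - f(x_n)/f'(x_n)

Iteration 1:
  f(1.700000) = 0.813000
  f'(1.700000) = 5.670000
  x_1 = 1.700000 - 0.813000/5.670000 = 1.556614
Iteration 2:
  f(1.556614) = 0.101906
  f'(1.556614) = 4.269139
  x_2 = 1.556614 - 0.101906/4.269139 = 1.532743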